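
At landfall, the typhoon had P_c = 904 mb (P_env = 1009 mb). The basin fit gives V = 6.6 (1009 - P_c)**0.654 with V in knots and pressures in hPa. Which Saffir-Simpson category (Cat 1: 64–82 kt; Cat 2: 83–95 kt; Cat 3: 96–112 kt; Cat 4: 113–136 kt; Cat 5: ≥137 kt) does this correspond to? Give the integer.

ΔP = 1009 − 904 = 105 mb.
V ≈ 6.6 × 105^0.654 = 6.6 × 20.98 ≈ 138 kt.
138 kt falls in the Category 5 band.

5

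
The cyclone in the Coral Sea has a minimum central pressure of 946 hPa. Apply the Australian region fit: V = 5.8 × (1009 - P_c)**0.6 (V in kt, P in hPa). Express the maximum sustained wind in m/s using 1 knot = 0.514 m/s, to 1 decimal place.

ΔP = 1009 − 946 = 63 hPa.
V ≈ 5.8 × 63^0.6 = 5.8 × 12.012 ≈ 69.668 kt.
69.668 × 0.514 ≈ 35.81 m/s → 35.8 m/s.

35.8 m/s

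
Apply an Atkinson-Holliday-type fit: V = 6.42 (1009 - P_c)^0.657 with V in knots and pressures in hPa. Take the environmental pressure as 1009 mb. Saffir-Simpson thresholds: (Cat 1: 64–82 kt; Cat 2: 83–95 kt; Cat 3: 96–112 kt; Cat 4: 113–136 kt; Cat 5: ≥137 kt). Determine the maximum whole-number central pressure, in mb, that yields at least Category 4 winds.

Category 4 begins at V = 113 kt.
Required ΔP = (113/6.42)^(1/0.657) = 17.601^1.522 ≈ 78.67 mb.
P_c ≤ 1009 − 78.67 = 930.33, so the highest integer P_c is 930 mb.

930 mb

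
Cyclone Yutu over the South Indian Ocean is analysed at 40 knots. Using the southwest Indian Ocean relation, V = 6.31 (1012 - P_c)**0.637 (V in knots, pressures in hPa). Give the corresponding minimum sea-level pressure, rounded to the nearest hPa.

ΔP = (V / 6.31)^(1/0.637) = (40/6.31)^1.570.
40/6.31 = 6.339; 6.339^1.570 ≈ 18.16 hPa.
P_c = 1012 − 18.16 = 993.84 ≈ 994 hPa.

994 hPa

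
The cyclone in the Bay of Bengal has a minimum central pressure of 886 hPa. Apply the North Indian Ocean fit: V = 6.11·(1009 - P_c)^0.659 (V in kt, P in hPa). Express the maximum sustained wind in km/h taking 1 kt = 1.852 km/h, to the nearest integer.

270 km/h

ΔP = 1009 − 886 = 123 hPa.
V ≈ 6.11 × 123^0.659 = 6.11 × 23.837 ≈ 145.643 kt.
145.643 × 1.852 ≈ 269.73 km/h → 270 km/h.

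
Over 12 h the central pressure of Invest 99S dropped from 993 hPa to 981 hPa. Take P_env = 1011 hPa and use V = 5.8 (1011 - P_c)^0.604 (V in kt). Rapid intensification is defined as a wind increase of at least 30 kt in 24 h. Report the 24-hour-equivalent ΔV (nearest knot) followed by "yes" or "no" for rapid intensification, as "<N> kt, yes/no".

V₁: ΔP = 18, V ≈ 5.8 × 18^0.604 ≈ 33.24 kt.
V₂: ΔP = 30, V ≈ 5.8 × 30^0.604 ≈ 45.25 kt.
ΔV over 12 h = 12.01 kt → 24 h equivalent = 12.01 × 24/12 ≈ 24.02 kt.
24 kt < 30 kt ⇒ not rapid intensification.

24 kt, no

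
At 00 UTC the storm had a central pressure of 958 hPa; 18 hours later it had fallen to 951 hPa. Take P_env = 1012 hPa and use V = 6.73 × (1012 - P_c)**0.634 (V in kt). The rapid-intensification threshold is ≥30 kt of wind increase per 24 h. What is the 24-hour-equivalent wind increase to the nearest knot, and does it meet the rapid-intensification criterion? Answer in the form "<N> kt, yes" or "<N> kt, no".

V₁: ΔP = 54, V ≈ 6.73 × 54^0.634 ≈ 84.40 kt.
V₂: ΔP = 61, V ≈ 6.73 × 61^0.634 ≈ 91.18 kt.
ΔV over 18 h = 6.78 kt → 24 h equivalent = 6.78 × 24/18 ≈ 9.04 kt.
9 kt < 30 kt ⇒ not rapid intensification.

9 kt, no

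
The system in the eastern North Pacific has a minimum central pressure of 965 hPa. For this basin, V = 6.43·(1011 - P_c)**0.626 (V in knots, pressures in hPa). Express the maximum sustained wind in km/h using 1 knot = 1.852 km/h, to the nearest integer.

ΔP = 1011 − 965 = 46 hPa.
V ≈ 6.43 × 46^0.626 = 6.43 × 10.987 ≈ 70.648 kt.
70.648 × 1.852 ≈ 130.84 km/h → 131 km/h.

131 km/h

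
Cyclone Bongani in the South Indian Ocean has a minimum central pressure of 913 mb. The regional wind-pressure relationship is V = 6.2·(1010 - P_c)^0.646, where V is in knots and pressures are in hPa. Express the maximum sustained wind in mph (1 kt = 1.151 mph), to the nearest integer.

137 mph

ΔP = 1010 − 913 = 97 mb.
V ≈ 6.2 × 97^0.646 = 6.2 × 19.207 ≈ 119.082 kt.
119.082 × 1.151 ≈ 137.06 mph → 137 mph.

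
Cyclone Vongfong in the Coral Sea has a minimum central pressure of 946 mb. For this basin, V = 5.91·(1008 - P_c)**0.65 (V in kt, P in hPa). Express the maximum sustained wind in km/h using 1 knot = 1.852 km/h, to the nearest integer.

160 km/h

ΔP = 1008 − 946 = 62 mb.
V ≈ 5.91 × 62^0.65 = 5.91 × 14.624 ≈ 86.426 kt.
86.426 × 1.852 ≈ 160.06 km/h → 160 km/h.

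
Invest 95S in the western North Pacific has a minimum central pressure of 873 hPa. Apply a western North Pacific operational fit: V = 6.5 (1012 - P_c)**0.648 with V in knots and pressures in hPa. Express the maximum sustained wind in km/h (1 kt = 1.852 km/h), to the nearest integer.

ΔP = 1012 − 873 = 139 hPa.
V ≈ 6.5 × 139^0.648 = 6.5 × 24.472 ≈ 159.070 kt.
159.070 × 1.852 ≈ 294.60 km/h → 295 km/h.

295 km/h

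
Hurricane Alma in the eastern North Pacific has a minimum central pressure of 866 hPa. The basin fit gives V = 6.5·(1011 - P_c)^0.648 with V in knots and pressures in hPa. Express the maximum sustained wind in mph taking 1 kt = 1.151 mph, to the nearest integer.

ΔP = 1011 − 866 = 145 hPa.
V ≈ 6.5 × 145^0.648 = 6.5 × 25.152 ≈ 163.486 kt.
163.486 × 1.151 ≈ 188.17 mph → 188 mph.

188 mph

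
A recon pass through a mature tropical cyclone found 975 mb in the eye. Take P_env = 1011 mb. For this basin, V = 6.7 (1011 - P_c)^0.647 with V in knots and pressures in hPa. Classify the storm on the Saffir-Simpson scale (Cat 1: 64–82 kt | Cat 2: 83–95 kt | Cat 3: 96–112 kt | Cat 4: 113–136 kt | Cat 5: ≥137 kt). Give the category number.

ΔP = 1011 − 975 = 36 mb.
V ≈ 6.7 × 36^0.647 = 6.7 × 10.16 ≈ 68 kt.
68 kt falls in the Category 1 band.

1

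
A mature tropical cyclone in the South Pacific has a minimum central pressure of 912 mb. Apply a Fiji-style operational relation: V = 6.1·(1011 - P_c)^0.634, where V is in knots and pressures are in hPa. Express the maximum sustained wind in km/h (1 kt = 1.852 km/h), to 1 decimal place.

ΔP = 1011 − 912 = 99 mb.
V ≈ 6.1 × 99^0.634 = 6.1 × 18.418 ≈ 112.347 kt.
112.347 × 1.852 ≈ 208.07 km/h → 208.1 km/h.

208.1 km/h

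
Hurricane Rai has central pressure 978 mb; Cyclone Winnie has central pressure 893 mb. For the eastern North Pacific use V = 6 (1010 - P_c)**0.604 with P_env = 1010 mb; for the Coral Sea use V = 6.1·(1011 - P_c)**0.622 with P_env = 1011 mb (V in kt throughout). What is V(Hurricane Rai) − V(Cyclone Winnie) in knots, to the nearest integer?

-70 kt

Hurricane Rai: ΔP = 32; V ≈ 6 × 32^0.604 ≈ 48.67 kt.
Cyclone Winnie: ΔP = 118; V ≈ 6.1 × 118^0.622 ≈ 118.59 kt.
Difference ≈ 48.67 − 118.59 = -69.92 → -70 kt.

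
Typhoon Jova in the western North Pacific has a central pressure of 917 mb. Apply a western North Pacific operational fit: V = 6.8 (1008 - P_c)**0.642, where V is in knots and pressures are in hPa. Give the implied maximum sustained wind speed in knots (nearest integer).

123 kt

ΔP = 1008 − 917 = 91 mb.
91^0.642 ≈ 18.101.
V ≈ 6.8 × 18.101 ≈ 123.1 kt.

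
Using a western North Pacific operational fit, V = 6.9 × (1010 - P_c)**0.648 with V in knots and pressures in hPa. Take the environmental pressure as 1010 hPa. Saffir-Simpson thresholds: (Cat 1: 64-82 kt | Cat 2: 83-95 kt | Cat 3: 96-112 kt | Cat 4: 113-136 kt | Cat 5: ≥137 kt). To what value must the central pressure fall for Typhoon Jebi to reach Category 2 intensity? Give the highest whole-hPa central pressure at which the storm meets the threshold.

963 hPa

Category 2 begins at V = 83 kt.
Required ΔP = (83/6.9)^(1/0.648) = 12.029^1.543 ≈ 46.45 hPa.
P_c ≤ 1010 − 46.45 = 963.55, so the highest integer P_c is 963 hPa.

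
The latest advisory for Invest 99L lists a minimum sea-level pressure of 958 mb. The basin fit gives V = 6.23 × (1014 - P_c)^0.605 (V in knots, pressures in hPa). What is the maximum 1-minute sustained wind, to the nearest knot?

ΔP = 1014 − 958 = 56 mb.
56^0.605 ≈ 11.420.
V ≈ 6.23 × 11.420 ≈ 71.1 kt.

71 kt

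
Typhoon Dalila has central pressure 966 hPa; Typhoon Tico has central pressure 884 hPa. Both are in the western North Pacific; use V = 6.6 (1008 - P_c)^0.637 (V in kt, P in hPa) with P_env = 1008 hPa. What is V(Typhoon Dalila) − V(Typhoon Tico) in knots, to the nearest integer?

Typhoon Dalila: ΔP = 42; V ≈ 6.6 × 42^0.637 ≈ 71.38 kt.
Typhoon Tico: ΔP = 124; V ≈ 6.6 × 124^0.637 ≈ 142.25 kt.
Difference ≈ 71.38 − 142.25 = -70.87 → -71 kt.

-71 kt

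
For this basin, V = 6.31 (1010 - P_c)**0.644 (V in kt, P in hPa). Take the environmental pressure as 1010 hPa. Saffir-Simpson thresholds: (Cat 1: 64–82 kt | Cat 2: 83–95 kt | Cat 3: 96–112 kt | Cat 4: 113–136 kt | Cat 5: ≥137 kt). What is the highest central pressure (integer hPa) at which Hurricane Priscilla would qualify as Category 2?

Category 2 begins at V = 83 kt.
Required ΔP = (83/6.31)^(1/0.644) = 13.154^1.553 ≈ 54.66 hPa.
P_c ≤ 1010 − 54.66 = 955.34, so the highest integer P_c is 955 hPa.

955 hPa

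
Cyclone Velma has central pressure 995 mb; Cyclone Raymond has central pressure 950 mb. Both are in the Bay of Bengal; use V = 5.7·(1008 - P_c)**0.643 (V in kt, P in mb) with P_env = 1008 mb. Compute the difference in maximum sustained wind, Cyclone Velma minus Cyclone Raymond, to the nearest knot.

-48 kt

Cyclone Velma: ΔP = 13; V ≈ 5.7 × 13^0.643 ≈ 29.66 kt.
Cyclone Raymond: ΔP = 58; V ≈ 5.7 × 58^0.643 ≈ 77.58 kt.
Difference ≈ 29.66 − 77.58 = -47.92 → -48 kt.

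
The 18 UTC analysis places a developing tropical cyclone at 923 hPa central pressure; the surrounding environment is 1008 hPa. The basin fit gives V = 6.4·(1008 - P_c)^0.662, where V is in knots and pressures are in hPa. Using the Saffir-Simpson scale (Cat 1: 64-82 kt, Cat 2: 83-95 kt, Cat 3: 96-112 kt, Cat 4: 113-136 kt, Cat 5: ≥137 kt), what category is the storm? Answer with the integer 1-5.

4

ΔP = 1008 − 923 = 85 hPa.
V ≈ 6.4 × 85^0.662 = 6.4 × 18.94 ≈ 121 kt.
121 kt falls in the Category 4 band.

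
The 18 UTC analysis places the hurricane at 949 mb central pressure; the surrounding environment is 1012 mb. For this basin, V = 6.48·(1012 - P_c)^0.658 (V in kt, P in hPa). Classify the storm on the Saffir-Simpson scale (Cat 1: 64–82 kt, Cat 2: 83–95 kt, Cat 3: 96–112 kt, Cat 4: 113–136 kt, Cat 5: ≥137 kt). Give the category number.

ΔP = 1012 − 949 = 63 mb.
V ≈ 6.48 × 63^0.658 = 6.48 × 15.27 ≈ 99 kt.
99 kt falls in the Category 3 band.

3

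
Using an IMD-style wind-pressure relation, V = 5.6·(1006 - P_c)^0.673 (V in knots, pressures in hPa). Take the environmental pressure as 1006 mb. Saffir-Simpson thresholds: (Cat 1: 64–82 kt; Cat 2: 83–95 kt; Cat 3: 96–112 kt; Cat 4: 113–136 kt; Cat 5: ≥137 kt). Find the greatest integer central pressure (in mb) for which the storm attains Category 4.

919 mb

Category 4 begins at V = 113 kt.
Required ΔP = (113/5.6)^(1/0.673) = 20.179^1.486 ≈ 86.88 mb.
P_c ≤ 1006 − 86.88 = 919.12, so the highest integer P_c is 919 mb.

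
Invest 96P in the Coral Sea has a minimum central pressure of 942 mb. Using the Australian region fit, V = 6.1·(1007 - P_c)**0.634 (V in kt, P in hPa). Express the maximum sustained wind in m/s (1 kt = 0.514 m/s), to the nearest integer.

ΔP = 1007 − 942 = 65 mb.
V ≈ 6.1 × 65^0.634 = 6.1 × 14.105 ≈ 86.043 kt.
86.043 × 0.514 ≈ 44.23 m/s → 44 m/s.

44 m/s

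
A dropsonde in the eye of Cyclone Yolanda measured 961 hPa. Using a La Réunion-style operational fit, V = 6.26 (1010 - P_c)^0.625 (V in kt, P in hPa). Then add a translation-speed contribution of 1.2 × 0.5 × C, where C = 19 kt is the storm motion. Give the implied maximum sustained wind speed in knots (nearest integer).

83 kt

ΔP = 1010 − 961 = 49 hPa.
49^0.625 ≈ 11.386.
V ≈ 6.26 × 11.386 ≈ 71.3 kt.
Translation term: 1.2 × 0.5 × 19 = 11.4 kt.
Corrected V ≈ 82.7 kt → 83 kt.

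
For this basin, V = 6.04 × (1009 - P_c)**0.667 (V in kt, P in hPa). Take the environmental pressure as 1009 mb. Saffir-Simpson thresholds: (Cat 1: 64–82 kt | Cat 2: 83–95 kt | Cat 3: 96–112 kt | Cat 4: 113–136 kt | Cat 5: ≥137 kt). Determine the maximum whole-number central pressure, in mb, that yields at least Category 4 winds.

928 mb

Category 4 begins at V = 113 kt.
Required ΔP = (113/6.04)^(1/0.667) = 18.709^1.499 ≈ 80.74 mb.
P_c ≤ 1009 − 80.74 = 928.26, so the highest integer P_c is 928 mb.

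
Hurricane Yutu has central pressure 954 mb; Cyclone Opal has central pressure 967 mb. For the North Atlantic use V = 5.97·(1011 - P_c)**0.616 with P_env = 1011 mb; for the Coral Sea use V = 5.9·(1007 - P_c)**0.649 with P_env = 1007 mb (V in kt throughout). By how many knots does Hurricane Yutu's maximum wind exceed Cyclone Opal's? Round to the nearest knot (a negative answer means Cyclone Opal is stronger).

Hurricane Yutu: ΔP = 57; V ≈ 5.97 × 57^0.616 ≈ 72.04 kt.
Cyclone Opal: ΔP = 40; V ≈ 5.9 × 40^0.649 ≈ 64.65 kt.
Difference ≈ 72.04 − 64.65 = 7.39 → 7 kt.

7 kt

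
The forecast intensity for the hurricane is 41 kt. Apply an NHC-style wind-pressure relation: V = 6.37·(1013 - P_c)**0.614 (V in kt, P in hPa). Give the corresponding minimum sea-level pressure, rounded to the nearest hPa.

992 hPa

ΔP = (V / 6.37)^(1/0.614) = (41/6.37)^1.629.
41/6.37 = 6.436; 6.436^1.629 ≈ 20.75 hPa.
P_c = 1013 − 20.75 = 992.25 ≈ 992 hPa.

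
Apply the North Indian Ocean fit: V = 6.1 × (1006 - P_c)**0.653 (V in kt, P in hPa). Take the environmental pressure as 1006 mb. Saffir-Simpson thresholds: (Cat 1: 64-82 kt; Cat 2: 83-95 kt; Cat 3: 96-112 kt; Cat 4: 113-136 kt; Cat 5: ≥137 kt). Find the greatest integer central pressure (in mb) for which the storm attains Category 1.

Category 1 begins at V = 64 kt.
Required ΔP = (64/6.1)^(1/0.653) = 10.492^1.531 ≈ 36.59 mb.
P_c ≤ 1006 − 36.59 = 969.41, so the highest integer P_c is 969 mb.

969 mb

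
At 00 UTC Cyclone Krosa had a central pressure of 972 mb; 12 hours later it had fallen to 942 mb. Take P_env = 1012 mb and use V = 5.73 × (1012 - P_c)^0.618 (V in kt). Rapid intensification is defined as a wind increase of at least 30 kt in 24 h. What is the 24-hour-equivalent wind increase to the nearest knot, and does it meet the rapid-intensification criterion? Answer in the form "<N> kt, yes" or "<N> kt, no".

V₁: ΔP = 40, V ≈ 5.73 × 40^0.618 ≈ 56.01 kt.
V₂: ΔP = 70, V ≈ 5.73 × 70^0.618 ≈ 79.15 kt.
ΔV over 12 h = 23.14 kt → 24 h equivalent = 23.14 × 24/12 ≈ 46.28 kt.
46 kt ≥ 30 kt ⇒ rapid intensification.

46 kt, yes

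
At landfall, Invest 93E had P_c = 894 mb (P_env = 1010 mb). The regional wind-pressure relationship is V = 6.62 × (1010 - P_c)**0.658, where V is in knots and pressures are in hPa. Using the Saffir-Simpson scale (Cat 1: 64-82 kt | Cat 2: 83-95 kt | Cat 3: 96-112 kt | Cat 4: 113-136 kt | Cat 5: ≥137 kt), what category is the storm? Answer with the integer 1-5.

ΔP = 1010 − 894 = 116 mb.
V ≈ 6.62 × 116^0.658 = 6.62 × 22.83 ≈ 151 kt.
151 kt falls in the Category 5 band.

5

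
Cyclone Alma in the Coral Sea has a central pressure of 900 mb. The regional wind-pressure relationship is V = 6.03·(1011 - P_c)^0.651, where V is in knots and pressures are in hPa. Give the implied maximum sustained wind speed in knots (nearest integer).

ΔP = 1011 − 900 = 111 mb.
111^0.651 ≈ 21.454.
V ≈ 6.03 × 21.454 ≈ 129.4 kt.

129 kt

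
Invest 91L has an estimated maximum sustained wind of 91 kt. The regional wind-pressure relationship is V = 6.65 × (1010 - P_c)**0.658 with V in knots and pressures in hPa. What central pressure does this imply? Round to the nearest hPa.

957 hPa

ΔP = (V / 6.65)^(1/0.658) = (91/6.65)^1.520.
91/6.65 = 13.684; 13.684^1.520 ≈ 53.31 hPa.
P_c = 1010 − 53.31 = 956.69 ≈ 957 hPa.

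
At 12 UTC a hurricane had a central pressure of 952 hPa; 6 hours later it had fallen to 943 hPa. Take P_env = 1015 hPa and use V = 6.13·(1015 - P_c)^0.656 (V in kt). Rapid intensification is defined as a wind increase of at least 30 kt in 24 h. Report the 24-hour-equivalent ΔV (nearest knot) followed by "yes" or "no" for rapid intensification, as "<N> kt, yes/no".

V₁: ΔP = 63, V ≈ 6.13 × 63^0.656 ≈ 92.86 kt.
V₂: ΔP = 72, V ≈ 6.13 × 72^0.656 ≈ 101.36 kt.
ΔV over 6 h = 8.50 kt → 24 h equivalent = 8.50 × 24/6 ≈ 34.00 kt.
34 kt ≥ 30 kt ⇒ rapid intensification.

34 kt, yes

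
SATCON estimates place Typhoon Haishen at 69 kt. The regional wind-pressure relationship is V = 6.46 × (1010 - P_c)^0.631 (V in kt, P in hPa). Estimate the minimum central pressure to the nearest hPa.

ΔP = (V / 6.46)^(1/0.631) = (69/6.46)^1.585.
69/6.46 = 10.681; 10.681^1.585 ≈ 42.67 hPa.
P_c = 1010 − 42.67 = 967.33 ≈ 967 hPa.

967 hPa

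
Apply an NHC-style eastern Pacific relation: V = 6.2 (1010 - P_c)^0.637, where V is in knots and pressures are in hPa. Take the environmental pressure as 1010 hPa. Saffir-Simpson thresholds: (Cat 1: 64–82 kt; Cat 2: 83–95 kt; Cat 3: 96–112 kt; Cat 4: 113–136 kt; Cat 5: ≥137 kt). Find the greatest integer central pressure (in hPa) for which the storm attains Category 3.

Category 3 begins at V = 96 kt.
Required ΔP = (96/6.2)^(1/0.637) = 15.484^1.570 ≈ 73.78 hPa.
P_c ≤ 1010 − 73.78 = 936.22, so the highest integer P_c is 936 hPa.

936 hPa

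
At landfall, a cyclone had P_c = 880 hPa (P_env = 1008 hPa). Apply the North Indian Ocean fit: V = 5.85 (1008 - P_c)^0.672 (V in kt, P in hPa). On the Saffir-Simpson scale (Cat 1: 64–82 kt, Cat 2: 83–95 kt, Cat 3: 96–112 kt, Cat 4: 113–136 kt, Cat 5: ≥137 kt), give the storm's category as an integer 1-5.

ΔP = 1008 − 880 = 128 hPa.
V ≈ 5.85 × 128^0.672 = 5.85 × 26.06 ≈ 152 kt.
152 kt falls in the Category 5 band.

5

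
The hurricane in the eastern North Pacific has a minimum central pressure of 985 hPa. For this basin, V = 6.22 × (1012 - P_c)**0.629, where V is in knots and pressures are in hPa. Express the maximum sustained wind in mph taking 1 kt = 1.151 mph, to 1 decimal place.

ΔP = 1012 − 985 = 27 hPa.
V ≈ 6.22 × 27^0.629 = 6.22 × 7.949 ≈ 49.445 kt.
49.445 × 1.151 ≈ 56.91 mph → 56.9 mph.

56.9 mph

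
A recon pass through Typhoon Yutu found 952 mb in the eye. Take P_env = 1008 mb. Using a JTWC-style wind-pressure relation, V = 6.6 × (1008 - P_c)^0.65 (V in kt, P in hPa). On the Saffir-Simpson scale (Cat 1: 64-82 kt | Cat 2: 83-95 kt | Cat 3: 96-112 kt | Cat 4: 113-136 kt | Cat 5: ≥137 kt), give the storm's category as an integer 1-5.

ΔP = 1008 − 952 = 56 mb.
V ≈ 6.6 × 56^0.65 = 6.6 × 13.69 ≈ 90 kt.
90 kt falls in the Category 2 band.

2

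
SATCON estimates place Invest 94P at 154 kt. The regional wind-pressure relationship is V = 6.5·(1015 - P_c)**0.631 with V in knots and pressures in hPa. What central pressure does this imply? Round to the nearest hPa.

864 hPa

ΔP = (V / 6.5)^(1/0.631) = (154/6.5)^1.585.
154/6.5 = 23.692; 23.692^1.585 ≈ 150.82 hPa.
P_c = 1015 − 150.82 = 864.18 ≈ 864 hPa.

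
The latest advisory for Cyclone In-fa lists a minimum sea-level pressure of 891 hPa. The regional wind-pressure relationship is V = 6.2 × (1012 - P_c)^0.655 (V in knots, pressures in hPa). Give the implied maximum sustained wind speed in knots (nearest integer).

ΔP = 1012 − 891 = 121 hPa.
121^0.655 ≈ 23.133.
V ≈ 6.2 × 23.133 ≈ 143.4 kt.

143 kt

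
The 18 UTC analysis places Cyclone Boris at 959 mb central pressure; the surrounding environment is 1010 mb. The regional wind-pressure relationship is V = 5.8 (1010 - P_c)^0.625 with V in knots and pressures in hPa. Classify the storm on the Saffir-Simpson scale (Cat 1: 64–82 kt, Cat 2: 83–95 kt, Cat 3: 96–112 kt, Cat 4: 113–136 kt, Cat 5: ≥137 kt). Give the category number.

ΔP = 1010 − 959 = 51 mb.
V ≈ 5.8 × 51^0.625 = 5.8 × 11.67 ≈ 68 kt.
68 kt falls in the Category 1 band.

1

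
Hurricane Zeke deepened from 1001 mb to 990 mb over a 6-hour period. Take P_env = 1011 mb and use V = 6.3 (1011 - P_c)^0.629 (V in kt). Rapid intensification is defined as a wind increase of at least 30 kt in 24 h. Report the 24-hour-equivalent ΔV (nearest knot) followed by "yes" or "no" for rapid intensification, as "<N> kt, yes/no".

64 kt, yes

V₁: ΔP = 10, V ≈ 6.3 × 10^0.629 ≈ 26.81 kt.
V₂: ΔP = 21, V ≈ 6.3 × 21^0.629 ≈ 42.76 kt.
ΔV over 6 h = 15.95 kt → 24 h equivalent = 15.95 × 24/6 ≈ 63.80 kt.
64 kt ≥ 30 kt ⇒ rapid intensification.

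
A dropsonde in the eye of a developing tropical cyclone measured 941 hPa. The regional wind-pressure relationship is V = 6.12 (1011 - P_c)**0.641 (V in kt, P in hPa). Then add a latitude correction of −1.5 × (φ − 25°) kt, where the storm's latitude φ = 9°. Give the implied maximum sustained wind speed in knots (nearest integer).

ΔP = 1011 − 941 = 70 hPa.
70^0.641 ≈ 15.230.
V ≈ 6.12 × 15.230 ≈ 93.2 kt.
Latitude correction: −1.5 × (9 − 25) = 24 kt.
Corrected V ≈ 117.2 kt → 117 kt.

117 kt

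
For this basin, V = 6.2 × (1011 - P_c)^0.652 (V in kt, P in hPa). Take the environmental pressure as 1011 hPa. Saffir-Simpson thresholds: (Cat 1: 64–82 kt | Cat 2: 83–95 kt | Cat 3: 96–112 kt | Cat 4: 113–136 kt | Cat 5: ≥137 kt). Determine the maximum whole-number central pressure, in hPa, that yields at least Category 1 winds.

975 hPa

Category 1 begins at V = 64 kt.
Required ΔP = (64/6.2)^(1/0.652) = 10.323^1.534 ≈ 35.88 hPa.
P_c ≤ 1011 − 35.88 = 975.12, so the highest integer P_c is 975 hPa.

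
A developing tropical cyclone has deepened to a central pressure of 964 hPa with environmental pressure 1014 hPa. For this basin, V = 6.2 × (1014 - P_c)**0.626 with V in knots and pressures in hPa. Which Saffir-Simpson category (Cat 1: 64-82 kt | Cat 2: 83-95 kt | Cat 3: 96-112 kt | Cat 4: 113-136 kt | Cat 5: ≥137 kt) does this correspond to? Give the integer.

1

ΔP = 1014 − 964 = 50 hPa.
V ≈ 6.2 × 50^0.626 = 6.2 × 11.58 ≈ 72 kt.
72 kt falls in the Category 1 band.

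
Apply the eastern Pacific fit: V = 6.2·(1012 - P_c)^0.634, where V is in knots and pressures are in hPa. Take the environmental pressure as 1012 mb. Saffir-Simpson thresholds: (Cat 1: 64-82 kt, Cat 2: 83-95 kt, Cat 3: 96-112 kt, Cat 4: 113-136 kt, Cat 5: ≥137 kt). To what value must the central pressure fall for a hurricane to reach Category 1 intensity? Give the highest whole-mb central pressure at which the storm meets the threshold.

972 mb

Category 1 begins at V = 64 kt.
Required ΔP = (64/6.2)^(1/0.634) = 10.323^1.577 ≈ 39.72 mb.
P_c ≤ 1012 − 39.72 = 972.28, so the highest integer P_c is 972 mb.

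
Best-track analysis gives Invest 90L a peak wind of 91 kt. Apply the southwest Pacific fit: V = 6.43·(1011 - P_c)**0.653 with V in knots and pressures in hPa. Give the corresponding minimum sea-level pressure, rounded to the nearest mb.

953 mb

ΔP = (V / 6.43)^(1/0.653) = (91/6.43)^1.531.
91/6.43 = 14.152; 14.152^1.531 ≈ 57.86 mb.
P_c = 1011 − 57.86 = 953.14 ≈ 953 mb.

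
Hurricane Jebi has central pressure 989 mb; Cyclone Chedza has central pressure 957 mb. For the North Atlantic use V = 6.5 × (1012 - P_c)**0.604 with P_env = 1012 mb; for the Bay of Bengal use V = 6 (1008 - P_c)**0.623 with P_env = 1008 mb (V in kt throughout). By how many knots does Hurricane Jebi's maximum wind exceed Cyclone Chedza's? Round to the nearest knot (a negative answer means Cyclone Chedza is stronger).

-26 kt

Hurricane Jebi: ΔP = 23; V ≈ 6.5 × 23^0.604 ≈ 43.19 kt.
Cyclone Chedza: ΔP = 51; V ≈ 6 × 51^0.623 ≈ 69.50 kt.
Difference ≈ 43.19 − 69.50 = -26.31 → -26 kt.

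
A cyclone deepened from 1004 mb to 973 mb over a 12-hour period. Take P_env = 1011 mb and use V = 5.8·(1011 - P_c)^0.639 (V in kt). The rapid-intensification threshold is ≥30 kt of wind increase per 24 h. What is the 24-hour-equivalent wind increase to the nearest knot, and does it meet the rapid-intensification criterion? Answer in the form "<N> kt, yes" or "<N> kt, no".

V₁: ΔP = 7, V ≈ 5.8 × 7^0.639 ≈ 20.11 kt.
V₂: ΔP = 38, V ≈ 5.8 × 38^0.639 ≈ 59.28 kt.
ΔV over 12 h = 39.17 kt → 24 h equivalent = 39.17 × 24/12 ≈ 78.34 kt.
78 kt ≥ 30 kt ⇒ rapid intensification.

78 kt, yes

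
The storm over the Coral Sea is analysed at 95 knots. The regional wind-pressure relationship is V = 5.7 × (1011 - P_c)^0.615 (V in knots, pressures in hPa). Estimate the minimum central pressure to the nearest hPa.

914 hPa

ΔP = (V / 5.7)^(1/0.615) = (95/5.7)^1.626.
95/5.7 = 16.667; 16.667^1.626 ≈ 96.99 hPa.
P_c = 1011 − 96.99 = 914.01 ≈ 914 hPa.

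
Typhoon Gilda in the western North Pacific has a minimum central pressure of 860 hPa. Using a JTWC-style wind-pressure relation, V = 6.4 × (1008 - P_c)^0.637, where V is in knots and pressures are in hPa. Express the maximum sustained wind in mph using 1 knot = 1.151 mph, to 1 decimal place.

177.7 mph

ΔP = 1008 − 860 = 148 hPa.
V ≈ 6.4 × 148^0.637 = 6.4 × 24.124 ≈ 154.396 kt.
154.396 × 1.151 ≈ 177.71 mph → 177.7 mph.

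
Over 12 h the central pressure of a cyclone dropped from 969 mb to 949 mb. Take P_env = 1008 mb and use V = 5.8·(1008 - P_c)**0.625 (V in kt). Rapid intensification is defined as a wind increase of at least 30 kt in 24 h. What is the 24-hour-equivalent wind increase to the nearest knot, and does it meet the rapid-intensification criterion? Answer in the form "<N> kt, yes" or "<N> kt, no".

V₁: ΔP = 39, V ≈ 5.8 × 39^0.625 ≈ 57.26 kt.
V₂: ΔP = 59, V ≈ 5.8 × 59^0.625 ≈ 74.17 kt.
ΔV over 12 h = 16.91 kt → 24 h equivalent = 16.91 × 24/12 ≈ 33.82 kt.
34 kt ≥ 30 kt ⇒ rapid intensification.

34 kt, yes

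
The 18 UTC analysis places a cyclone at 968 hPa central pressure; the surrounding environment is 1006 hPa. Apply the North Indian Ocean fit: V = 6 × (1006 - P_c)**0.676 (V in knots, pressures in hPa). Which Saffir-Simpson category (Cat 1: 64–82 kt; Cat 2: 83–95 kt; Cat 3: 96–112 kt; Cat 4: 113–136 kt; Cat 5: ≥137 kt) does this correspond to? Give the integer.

1

ΔP = 1006 − 968 = 38 hPa.
V ≈ 6 × 38^0.676 = 6 × 11.69 ≈ 70 kt.
70 kt falls in the Category 1 band.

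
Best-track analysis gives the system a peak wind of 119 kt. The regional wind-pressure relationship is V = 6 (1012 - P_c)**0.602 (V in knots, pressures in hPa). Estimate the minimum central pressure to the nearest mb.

ΔP = (V / 6)^(1/0.602) = (119/6)^1.661.
119/6 = 19.833; 19.833^1.661 ≈ 142.94 mb.
P_c = 1012 − 142.94 = 869.06 ≈ 869 mb.

869 mb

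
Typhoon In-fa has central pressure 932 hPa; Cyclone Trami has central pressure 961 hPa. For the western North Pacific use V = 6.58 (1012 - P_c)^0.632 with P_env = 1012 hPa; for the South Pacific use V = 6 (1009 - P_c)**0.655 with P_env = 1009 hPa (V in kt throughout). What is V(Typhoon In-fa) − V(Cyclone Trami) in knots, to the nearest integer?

Typhoon In-fa: ΔP = 80; V ≈ 6.58 × 80^0.632 ≈ 104.95 kt.
Cyclone Trami: ΔP = 48; V ≈ 6 × 48^0.655 ≈ 75.75 kt.
Difference ≈ 104.95 − 75.75 = 29.20 → 29 kt.

29 kt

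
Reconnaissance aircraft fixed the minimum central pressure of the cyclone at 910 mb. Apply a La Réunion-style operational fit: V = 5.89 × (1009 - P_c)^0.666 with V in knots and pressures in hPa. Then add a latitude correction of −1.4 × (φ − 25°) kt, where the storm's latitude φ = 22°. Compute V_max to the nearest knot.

ΔP = 1009 − 910 = 99 mb.
99^0.666 ≈ 21.335.
V ≈ 5.89 × 21.335 ≈ 125.7 kt.
Latitude correction: −1.4 × (22 − 25) = 4.2 kt.
Corrected V ≈ 129.9 kt → 130 kt.

130 kt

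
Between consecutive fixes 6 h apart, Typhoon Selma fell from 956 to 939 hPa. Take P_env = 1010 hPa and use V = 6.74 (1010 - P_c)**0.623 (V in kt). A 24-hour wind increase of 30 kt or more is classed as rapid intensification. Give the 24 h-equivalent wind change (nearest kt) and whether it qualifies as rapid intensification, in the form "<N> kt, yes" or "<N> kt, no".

V₁: ΔP = 54, V ≈ 6.74 × 54^0.623 ≈ 80.90 kt.
V₂: ΔP = 71, V ≈ 6.74 × 71^0.623 ≈ 95.94 kt.
ΔV over 6 h = 15.04 kt → 24 h equivalent = 15.04 × 24/6 ≈ 60.16 kt.
60 kt ≥ 30 kt ⇒ rapid intensification.

60 kt, yes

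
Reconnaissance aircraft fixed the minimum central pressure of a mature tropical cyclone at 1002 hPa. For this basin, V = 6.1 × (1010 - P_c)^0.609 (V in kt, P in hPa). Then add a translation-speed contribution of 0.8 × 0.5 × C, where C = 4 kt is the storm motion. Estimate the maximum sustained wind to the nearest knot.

ΔP = 1010 − 1002 = 8 hPa.
8^0.609 ≈ 3.548.
V ≈ 6.1 × 3.548 ≈ 21.6 kt.
Translation term: 0.8 × 0.5 × 4 = 1.6 kt.
Corrected V ≈ 23.2 kt → 23 kt.

23 kt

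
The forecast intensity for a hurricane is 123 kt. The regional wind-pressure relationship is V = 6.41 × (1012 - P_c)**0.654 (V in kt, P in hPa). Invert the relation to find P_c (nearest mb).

920 mb

ΔP = (V / 6.41)^(1/0.654) = (123/6.41)^1.529.
123/6.41 = 19.189; 19.189^1.529 ≈ 91.59 mb.
P_c = 1012 − 91.59 = 920.41 ≈ 920 mb.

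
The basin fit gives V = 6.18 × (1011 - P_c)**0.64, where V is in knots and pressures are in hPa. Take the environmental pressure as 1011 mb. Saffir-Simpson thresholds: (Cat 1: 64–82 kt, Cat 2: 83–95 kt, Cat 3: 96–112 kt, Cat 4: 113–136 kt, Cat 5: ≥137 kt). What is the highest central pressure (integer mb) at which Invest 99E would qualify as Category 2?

953 mb

Category 2 begins at V = 83 kt.
Required ΔP = (83/6.18)^(1/0.64) = 13.430^1.562 ≈ 57.89 mb.
P_c ≤ 1011 − 57.89 = 953.11, so the highest integer P_c is 953 mb.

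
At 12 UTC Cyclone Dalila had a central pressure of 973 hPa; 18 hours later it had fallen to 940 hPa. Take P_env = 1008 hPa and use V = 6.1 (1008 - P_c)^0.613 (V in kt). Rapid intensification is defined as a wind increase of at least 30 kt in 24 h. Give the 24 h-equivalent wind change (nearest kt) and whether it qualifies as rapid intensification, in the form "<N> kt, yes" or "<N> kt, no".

36 kt, yes

V₁: ΔP = 35, V ≈ 6.1 × 35^0.613 ≈ 53.93 kt.
V₂: ΔP = 68, V ≈ 6.1 × 68^0.613 ≈ 81.03 kt.
ΔV over 18 h = 27.10 kt → 24 h equivalent = 27.10 × 24/18 ≈ 36.13 kt.
36 kt ≥ 30 kt ⇒ rapid intensification.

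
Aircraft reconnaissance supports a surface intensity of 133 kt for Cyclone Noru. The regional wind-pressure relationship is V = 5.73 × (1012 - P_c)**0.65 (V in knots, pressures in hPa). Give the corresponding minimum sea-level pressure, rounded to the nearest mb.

ΔP = (V / 5.73)^(1/0.65) = (133/5.73)^1.538.
133/5.73 = 23.211; 23.211^1.538 ≈ 126.20 mb.
P_c = 1012 − 126.20 = 885.80 ≈ 886 mb.

886 mb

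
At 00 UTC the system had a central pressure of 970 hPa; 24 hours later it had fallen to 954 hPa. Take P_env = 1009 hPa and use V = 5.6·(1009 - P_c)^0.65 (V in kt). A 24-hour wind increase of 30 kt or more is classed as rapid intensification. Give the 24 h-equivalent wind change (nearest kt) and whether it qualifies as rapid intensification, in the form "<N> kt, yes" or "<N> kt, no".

15 kt, no

V₁: ΔP = 39, V ≈ 5.6 × 39^0.65 ≈ 60.59 kt.
V₂: ΔP = 55, V ≈ 5.6 × 55^0.65 ≈ 75.76 kt.
ΔV over 24 h = 15.17 kt → 24 h equivalent = 15.17 × 24/24 ≈ 15.17 kt.
15 kt < 30 kt ⇒ not rapid intensification.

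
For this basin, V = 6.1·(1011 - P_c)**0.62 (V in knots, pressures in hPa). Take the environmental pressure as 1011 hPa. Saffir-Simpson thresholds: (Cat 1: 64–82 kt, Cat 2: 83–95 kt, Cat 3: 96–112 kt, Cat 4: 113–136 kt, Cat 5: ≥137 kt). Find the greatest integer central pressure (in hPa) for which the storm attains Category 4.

Category 4 begins at V = 113 kt.
Required ΔP = (113/6.1)^(1/0.62) = 18.525^1.613 ≈ 110.86 hPa.
P_c ≤ 1011 − 110.86 = 900.14, so the highest integer P_c is 900 hPa.

900 hPa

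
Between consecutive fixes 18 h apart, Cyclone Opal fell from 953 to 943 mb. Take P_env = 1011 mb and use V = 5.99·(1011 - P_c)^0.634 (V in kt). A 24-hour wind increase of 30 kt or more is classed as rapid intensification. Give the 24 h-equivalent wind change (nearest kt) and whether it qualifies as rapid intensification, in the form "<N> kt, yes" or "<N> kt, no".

11 kt, no

V₁: ΔP = 58, V ≈ 5.99 × 58^0.634 ≈ 78.60 kt.
V₂: ΔP = 68, V ≈ 5.99 × 68^0.634 ≈ 86.94 kt.
ΔV over 18 h = 8.34 kt → 24 h equivalent = 8.34 × 24/18 ≈ 11.12 kt.
11 kt < 30 kt ⇒ not rapid intensification.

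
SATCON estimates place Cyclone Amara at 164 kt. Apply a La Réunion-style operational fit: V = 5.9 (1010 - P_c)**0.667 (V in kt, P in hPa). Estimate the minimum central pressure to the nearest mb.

864 mb

ΔP = (V / 5.9)^(1/0.667) = (164/5.9)^1.499.
164/5.9 = 27.797; 27.797^1.499 ≈ 146.19 mb.
P_c = 1010 − 146.19 = 863.81 ≈ 864 mb.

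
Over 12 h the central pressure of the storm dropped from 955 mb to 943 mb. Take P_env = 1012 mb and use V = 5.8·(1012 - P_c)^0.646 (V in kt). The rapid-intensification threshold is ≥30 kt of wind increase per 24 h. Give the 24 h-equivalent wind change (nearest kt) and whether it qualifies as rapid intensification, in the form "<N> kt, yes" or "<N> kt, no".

V₁: ΔP = 57, V ≈ 5.8 × 57^0.646 ≈ 79.02 kt.
V₂: ΔP = 69, V ≈ 5.8 × 69^0.646 ≈ 89.40 kt.
ΔV over 12 h = 10.38 kt → 24 h equivalent = 10.38 × 24/12 ≈ 20.76 kt.
21 kt < 30 kt ⇒ not rapid intensification.

21 kt, no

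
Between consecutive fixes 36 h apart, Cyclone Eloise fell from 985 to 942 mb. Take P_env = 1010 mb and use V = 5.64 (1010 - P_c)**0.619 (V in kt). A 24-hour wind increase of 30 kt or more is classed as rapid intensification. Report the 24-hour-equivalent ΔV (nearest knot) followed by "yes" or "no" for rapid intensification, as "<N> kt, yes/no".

24 kt, no

V₁: ΔP = 25, V ≈ 5.64 × 25^0.619 ≈ 41.36 kt.
V₂: ΔP = 68, V ≈ 5.64 × 68^0.619 ≈ 76.84 kt.
ΔV over 36 h = 35.48 kt → 24 h equivalent = 35.48 × 24/36 ≈ 23.65 kt.
24 kt < 30 kt ⇒ not rapid intensification.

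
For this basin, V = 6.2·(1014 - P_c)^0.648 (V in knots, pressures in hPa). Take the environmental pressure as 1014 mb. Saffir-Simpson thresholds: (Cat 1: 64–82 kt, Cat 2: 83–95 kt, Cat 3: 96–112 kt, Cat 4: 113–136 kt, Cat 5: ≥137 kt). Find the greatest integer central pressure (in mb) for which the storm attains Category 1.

Category 1 begins at V = 64 kt.
Required ΔP = (64/6.2)^(1/0.648) = 10.323^1.543 ≈ 36.68 mb.
P_c ≤ 1014 − 36.68 = 977.32, so the highest integer P_c is 977 mb.

977 mb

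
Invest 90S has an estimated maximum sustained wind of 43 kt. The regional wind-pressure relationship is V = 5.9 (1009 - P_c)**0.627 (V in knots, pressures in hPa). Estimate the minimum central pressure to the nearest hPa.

ΔP = (V / 5.9)^(1/0.627) = (43/5.9)^1.595.
43/5.9 = 7.288; 7.288^1.595 ≈ 23.76 hPa.
P_c = 1009 − 23.76 = 985.24 ≈ 985 hPa.

985 hPa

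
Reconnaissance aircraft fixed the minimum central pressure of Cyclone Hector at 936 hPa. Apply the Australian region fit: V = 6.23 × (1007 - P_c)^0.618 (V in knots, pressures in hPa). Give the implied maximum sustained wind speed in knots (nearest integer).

ΔP = 1007 − 936 = 71 hPa.
71^0.618 ≈ 13.934.
V ≈ 6.23 × 13.934 ≈ 86.8 kt.

87 kt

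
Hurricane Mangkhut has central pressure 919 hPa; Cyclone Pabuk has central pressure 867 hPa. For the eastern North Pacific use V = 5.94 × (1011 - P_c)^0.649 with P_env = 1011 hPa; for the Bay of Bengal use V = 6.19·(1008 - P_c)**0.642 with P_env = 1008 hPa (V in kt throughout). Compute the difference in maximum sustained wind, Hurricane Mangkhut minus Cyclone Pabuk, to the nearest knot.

Hurricane Mangkhut: ΔP = 92; V ≈ 5.94 × 92^0.649 ≈ 111.76 kt.
Cyclone Pabuk: ΔP = 141; V ≈ 6.19 × 141^0.642 ≈ 148.42 kt.
Difference ≈ 111.76 − 148.42 = -36.66 → -37 kt.

-37 kt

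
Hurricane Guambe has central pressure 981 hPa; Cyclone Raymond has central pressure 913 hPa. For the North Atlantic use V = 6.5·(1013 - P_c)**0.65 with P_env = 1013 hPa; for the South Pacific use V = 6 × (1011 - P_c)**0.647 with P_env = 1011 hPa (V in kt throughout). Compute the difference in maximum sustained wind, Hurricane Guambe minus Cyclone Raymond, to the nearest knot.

-55 kt

Hurricane Guambe: ΔP = 32; V ≈ 6.5 × 32^0.65 ≈ 61.84 kt.
Cyclone Raymond: ΔP = 98; V ≈ 6 × 98^0.647 ≈ 116.54 kt.
Difference ≈ 61.84 − 116.54 = -54.70 → -55 kt.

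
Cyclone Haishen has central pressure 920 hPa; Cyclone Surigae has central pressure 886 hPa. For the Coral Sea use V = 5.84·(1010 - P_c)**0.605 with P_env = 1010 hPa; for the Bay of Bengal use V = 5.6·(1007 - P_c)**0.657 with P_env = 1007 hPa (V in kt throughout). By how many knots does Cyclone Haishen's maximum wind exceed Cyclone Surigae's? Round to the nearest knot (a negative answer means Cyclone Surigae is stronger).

Cyclone Haishen: ΔP = 90; V ≈ 5.84 × 90^0.605 ≈ 88.86 kt.
Cyclone Surigae: ΔP = 121; V ≈ 5.6 × 121^0.657 ≈ 130.79 kt.
Difference ≈ 88.86 − 130.79 = -41.93 → -42 kt.

-42 kt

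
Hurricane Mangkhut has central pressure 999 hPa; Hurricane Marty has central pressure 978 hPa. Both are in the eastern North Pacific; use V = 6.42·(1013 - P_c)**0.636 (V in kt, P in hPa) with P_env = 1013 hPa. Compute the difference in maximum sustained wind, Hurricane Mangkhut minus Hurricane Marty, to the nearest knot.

-27 kt

Hurricane Mangkhut: ΔP = 14; V ≈ 6.42 × 14^0.636 ≈ 34.39 kt.
Hurricane Marty: ΔP = 35; V ≈ 6.42 × 35^0.636 ≈ 61.60 kt.
Difference ≈ 34.39 − 61.60 = -27.21 → -27 kt.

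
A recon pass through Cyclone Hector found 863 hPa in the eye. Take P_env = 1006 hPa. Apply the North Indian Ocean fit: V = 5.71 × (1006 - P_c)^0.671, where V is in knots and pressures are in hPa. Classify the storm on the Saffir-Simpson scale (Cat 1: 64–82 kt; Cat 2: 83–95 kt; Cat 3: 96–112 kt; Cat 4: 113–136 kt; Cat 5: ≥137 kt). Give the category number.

5

ΔP = 1006 − 863 = 143 hPa.
V ≈ 5.71 × 143^0.671 = 5.71 × 27.94 ≈ 160 kt.
160 kt falls in the Category 5 band.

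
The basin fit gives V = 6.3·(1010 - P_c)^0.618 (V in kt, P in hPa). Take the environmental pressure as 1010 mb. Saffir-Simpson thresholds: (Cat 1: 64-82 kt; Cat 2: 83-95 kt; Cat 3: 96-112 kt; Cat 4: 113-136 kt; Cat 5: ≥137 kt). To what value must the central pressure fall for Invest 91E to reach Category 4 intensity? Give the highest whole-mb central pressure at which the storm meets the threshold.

903 mb

Category 4 begins at V = 113 kt.
Required ΔP = (113/6.3)^(1/0.618) = 17.937^1.618 ≈ 106.83 mb.
P_c ≤ 1010 − 106.83 = 903.17, so the highest integer P_c is 903 mb.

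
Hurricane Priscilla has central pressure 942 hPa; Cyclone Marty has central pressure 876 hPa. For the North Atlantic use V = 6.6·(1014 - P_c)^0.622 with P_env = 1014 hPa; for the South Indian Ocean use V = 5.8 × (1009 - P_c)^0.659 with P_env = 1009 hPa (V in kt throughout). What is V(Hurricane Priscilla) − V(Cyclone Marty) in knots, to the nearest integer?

-51 kt

Hurricane Priscilla: ΔP = 72; V ≈ 6.6 × 72^0.622 ≈ 94.36 kt.
Cyclone Marty: ΔP = 133; V ≈ 5.8 × 133^0.659 ≈ 145.56 kt.
Difference ≈ 94.36 − 145.56 = -51.20 → -51 kt.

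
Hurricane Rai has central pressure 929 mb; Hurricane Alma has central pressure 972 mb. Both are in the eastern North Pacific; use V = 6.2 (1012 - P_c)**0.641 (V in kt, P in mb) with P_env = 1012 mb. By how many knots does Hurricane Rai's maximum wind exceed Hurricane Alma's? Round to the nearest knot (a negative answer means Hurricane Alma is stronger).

Hurricane Rai: ΔP = 83; V ≈ 6.2 × 83^0.641 ≈ 105.32 kt.
Hurricane Alma: ΔP = 40; V ≈ 6.2 × 40^0.641 ≈ 65.96 kt.
Difference ≈ 105.32 − 65.96 = 39.36 → 39 kt.

39 kt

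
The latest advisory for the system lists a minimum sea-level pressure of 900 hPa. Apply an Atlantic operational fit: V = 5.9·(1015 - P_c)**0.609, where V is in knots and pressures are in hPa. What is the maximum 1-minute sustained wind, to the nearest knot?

106 kt

ΔP = 1015 − 900 = 115 hPa.
115^0.609 ≈ 17.987.
V ≈ 5.9 × 17.987 ≈ 106.1 kt.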